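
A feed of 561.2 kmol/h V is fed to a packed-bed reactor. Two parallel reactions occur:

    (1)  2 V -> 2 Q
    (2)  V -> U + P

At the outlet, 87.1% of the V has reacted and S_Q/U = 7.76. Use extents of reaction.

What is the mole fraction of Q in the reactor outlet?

0.702

Conversion of V: V consumed = 0.871 × 561.2 = 488.8 kmol/h = 2ξ₁ + 1ξ₂.
Selectivity: 2ξ₁ / (1ξ₂) = 7.76 → ξ₁ = 3.88 ξ₂.
Substitute: (2·3.88 + 1) ξ₂ = 488.8 → ξ₂ = 55.8 kmol/h, ξ₁ = 216.5 kmol/h.
Outlet amounts (n = n₀ + Σ ν·ξ):
  V: 561.2 − 2(216.5) − 1(55.8) = 72.39
  Q: 0 + 2(216.5) = 433
  U: 0 + 1(55.8) = 55.8
  P: 0 + 1(55.8) = 55.8
Total out = 617 kmol/h; y_Q = 433 / 617 = 0.7018.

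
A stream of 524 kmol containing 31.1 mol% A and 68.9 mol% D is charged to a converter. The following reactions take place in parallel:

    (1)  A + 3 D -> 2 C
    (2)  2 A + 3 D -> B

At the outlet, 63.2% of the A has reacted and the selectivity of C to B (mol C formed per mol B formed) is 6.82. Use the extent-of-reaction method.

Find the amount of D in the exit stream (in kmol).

Conversion of A: A consumed = 0.632 × 163 = 103 kmol = 1ξ₁ + 2ξ₂.
Selectivity: 2ξ₁ / (1ξ₂) = 6.82 → ξ₁ = 3.41 ξ₂.
Substitute: (1·3.41 + 2) ξ₂ = 103 → ξ₂ = 19.04 kmol, ξ₁ = 64.92 kmol.
Outlet amounts (n = n₀ + Σ ν·ξ):
  A: 163 − 1(64.92) − 2(19.04) = 59.97
  D: 361 − 3(64.92) − 3(19.04) = 109.2
  C: 0 + 2(64.92) = 129.8
  B: 0 + 1(19.04) = 19.04

109 kmol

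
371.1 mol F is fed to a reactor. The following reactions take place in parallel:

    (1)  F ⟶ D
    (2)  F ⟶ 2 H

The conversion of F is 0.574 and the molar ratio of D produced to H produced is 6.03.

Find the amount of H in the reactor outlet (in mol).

32.6 mol

Conversion of F: F consumed = 0.574 × 371.1 = 213 mol = 1ξ₁ + 1ξ₂.
Selectivity: 1ξ₁ / (2ξ₂) = 6.03 → ξ₁ = 12.06 ξ₂.
Substitute: (1·12.06 + 1) ξ₂ = 213 → ξ₂ = 16.31 mol, ξ₁ = 196.7 mol.
Outlet amounts (n = n₀ + Σ ν·ξ):
  F: 371.1 − 1(196.7) − 1(16.31) = 158.1
  D: 0 + 1(196.7) = 196.7
  H: 0 + 2(16.31) = 32.62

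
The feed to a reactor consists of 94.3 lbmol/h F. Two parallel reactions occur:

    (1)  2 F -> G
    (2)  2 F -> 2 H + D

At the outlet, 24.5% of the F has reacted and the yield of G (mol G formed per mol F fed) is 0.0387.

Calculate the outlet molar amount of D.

7.9 lbmol/h

Yield of G: 1ξ₁ / 94.3 = 0.0387 → ξ₁ = 3.649 lbmol/h.
Conversion of F: 2ξ₁ + 2ξ₂ = 0.245 × 94.3 = 23.1 → ξ₂ = 7.902 lbmol/h.
Outlet amounts (n = n₀ + Σ ν·ξ):
  F: 94.3 − 2(3.649) − 2(7.902) = 71.2
  G: 0 + 1(3.649) = 3.649
  H: 0 + 2(7.902) = 15.8
  D: 0 + 1(7.902) = 7.902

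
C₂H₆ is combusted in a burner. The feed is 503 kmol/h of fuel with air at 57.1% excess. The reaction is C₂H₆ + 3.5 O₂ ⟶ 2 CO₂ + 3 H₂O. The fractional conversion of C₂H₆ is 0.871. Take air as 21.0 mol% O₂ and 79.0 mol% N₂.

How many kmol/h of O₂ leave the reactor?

Stoichiometric O₂ = 3.5 × 503 = 1760 kmol/h; O₂ fed = 1760 × 1.571 = 2766 kmol/h.
N₂ fed = 2766 × 79/21 = 10400 kmol/h.
Fuel reacted = 0.871 × 503 → ξ = 438.1 kmol/h.
Outlet (n = n₀ + ν ξ):
  C₂H₆: 503 − 1(438.1) = 64.89
  O₂: 2766 − 3.5(438.1) = 1232
  N₂: 10400 (inert)
  CO₂: 0 + 2(438.1) = 876.2
  H₂O: 0 + 3(438.1) = 1314

1230 kmol/h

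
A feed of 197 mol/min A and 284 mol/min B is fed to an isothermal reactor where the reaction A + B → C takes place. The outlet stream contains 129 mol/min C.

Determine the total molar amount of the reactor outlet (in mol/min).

352 mol/min

For C: n = n₀ + 1ξ → 129 = 0 + 1ξ, giving ξ = 129 mol/min.
Outlet amounts (n = n₀ + ν ξ):
  A: 197 − 1(129) = 68
  B: 284 − 1(129) = 155
  C: 0 + 1(129) = 129
Total out = 68 + 155 + 129 = 352 mol/min.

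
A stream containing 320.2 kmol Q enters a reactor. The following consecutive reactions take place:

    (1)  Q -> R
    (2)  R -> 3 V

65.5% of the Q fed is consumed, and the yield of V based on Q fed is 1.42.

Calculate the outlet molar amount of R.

Conversion of Q: Q consumed = 1ξ₁ = 0.655 × 320.2 → ξ₁ = 209.7 kmol.
Yield of V: 3ξ₂ / 320.2 = 1.42 → ξ₂ = 151.6 kmol.
Outlet amounts (n = n₀ + Σ ν·ξ):
  Q: 320.2 − 1(209.7) = 110.5
  R: 0 + 1(209.7) − 1(151.6) = 58.17
  V: 0 + 3(151.6) = 454.7

58.2 kmol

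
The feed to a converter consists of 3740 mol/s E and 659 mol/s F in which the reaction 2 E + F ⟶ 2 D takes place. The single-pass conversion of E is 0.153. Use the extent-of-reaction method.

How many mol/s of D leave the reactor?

E reacted = 0.153 × 3740 = 572.2 mol/s; ν_E = −2, so ξ = 572.2/2 = 286.1 mol/s.
Outlet amounts (n = n₀ + ν ξ):
  E: 3740 − 2(286.1) = 3168
  F: 659 − 1(286.1) = 372.9
  D: 0 + 2(286.1) = 572.2

572 mol/s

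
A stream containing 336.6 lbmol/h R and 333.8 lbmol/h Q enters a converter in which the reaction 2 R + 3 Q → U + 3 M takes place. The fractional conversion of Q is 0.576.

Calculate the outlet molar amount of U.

Q reacted = 0.576 × 333.8 = 192.3 lbmol/h; ν_Q = −3, so ξ = 192.3/3 = 64.09 lbmol/h.
Outlet amounts (n = n₀ + ν ξ):
  R: 336.6 − 2(64.09) = 208.4
  Q: 333.8 − 3(64.09) = 141.5
  U: 0 + 1(64.09) = 64.09
  M: 0 + 3(64.09) = 192.3

64.1 lbmol/h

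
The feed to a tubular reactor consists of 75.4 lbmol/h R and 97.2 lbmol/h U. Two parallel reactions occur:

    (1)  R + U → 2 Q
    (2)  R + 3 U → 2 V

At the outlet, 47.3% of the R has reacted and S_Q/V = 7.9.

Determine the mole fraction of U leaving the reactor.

Conversion of R: R consumed = 0.473 × 75.4 = 35.66 lbmol/h = 1ξ₁ + 1ξ₂.
Selectivity: 2ξ₁ / (2ξ₂) = 7.9 → ξ₁ = 7.9 ξ₂.
Substitute: (1·7.9 + 1) ξ₂ = 35.66 → ξ₂ = 4.007 lbmol/h, ξ₁ = 31.66 lbmol/h.
Outlet amounts (n = n₀ + Σ ν·ξ):
  R: 75.4 − 1(31.66) − 1(4.007) = 39.74
  U: 97.2 − 1(31.66) − 3(4.007) = 53.52
  Q: 0 + 2(31.66) = 63.31
  V: 0 + 2(4.007) = 8.014
Total out = 164.6 lbmol/h; y_U = 53.52 / 164.6 = 0.3252.

0.325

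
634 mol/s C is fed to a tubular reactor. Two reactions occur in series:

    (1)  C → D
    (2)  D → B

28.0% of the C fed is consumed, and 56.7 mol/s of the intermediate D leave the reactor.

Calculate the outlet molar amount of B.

Conversion of C: C consumed = 1ξ₁ = 0.28 × 634 → ξ₁ = 177.5 mol/s.
D balance: n_D = 0 + 1ξ₁ − 1ξ₂ = 56.7 → ξ₂ = (1·177.5 − 56.7)/1 = 120.8 mol/s.
Outlet amounts (n = n₀ + Σ ν·ξ):
  C: 634 − 1(177.5) = 456.5
  D: 0 + 1(177.5) − 1(120.8) = 56.7
  B: 0 + 1(120.8) = 120.8

121 mol/s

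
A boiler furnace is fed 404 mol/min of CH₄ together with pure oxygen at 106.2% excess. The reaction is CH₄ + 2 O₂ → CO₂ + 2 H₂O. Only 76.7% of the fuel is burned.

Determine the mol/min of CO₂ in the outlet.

Stoichiometric O₂ = 2 × 404 = 808 mol/min; O₂ fed = 808 × 2.062 = 1666 mol/min.
Fuel reacted = 0.767 × 404 → ξ = 309.9 mol/min.
Outlet (n = n₀ + ν ξ):
  CH₄: 404 − 1(309.9) = 94.13
  O₂: 1666 − 2(309.9) = 1046
  CO₂: 0 + 1(309.9) = 309.9
  H₂O: 0 + 2(309.9) = 619.7

310 mol/min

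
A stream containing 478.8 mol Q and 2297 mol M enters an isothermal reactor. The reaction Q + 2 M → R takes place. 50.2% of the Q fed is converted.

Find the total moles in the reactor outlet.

Q reacted = 0.502 × 478.8 = 240.4 mol; ν_Q = −1, so ξ = 240.4/1 = 240.4 mol.
Outlet amounts (n = n₀ + ν ξ):
  Q: 478.8 − 1(240.4) = 238.4
  M: 2297 − 2(240.4) = 1816
  R: 0 + 1(240.4) = 240.4
Total out = 238.4 + 1816 + 240.4 = 2295 mol.

2300 mol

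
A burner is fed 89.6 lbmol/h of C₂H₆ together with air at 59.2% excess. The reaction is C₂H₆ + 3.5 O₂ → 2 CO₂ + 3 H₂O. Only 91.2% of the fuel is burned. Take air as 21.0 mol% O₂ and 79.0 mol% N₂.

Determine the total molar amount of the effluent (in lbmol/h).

Stoichiometric O₂ = 3.5 × 89.6 = 313.6 lbmol/h; O₂ fed = 313.6 × 1.592 = 499.3 lbmol/h.
N₂ fed = 499.3 × 79/21 = 1878 lbmol/h.
Fuel reacted = 0.912 × 89.6 → ξ = 81.72 lbmol/h.
Outlet (n = n₀ + ν ξ):
  C₂H₆: 89.6 − 1(81.72) = 7.885
  O₂: 499.3 − 3.5(81.72) = 213.2
  N₂: 1878 (inert)
  CO₂: 0 + 2(81.72) = 163.4
  H₂O: 0 + 3(81.72) = 245.1
Total out = 7.885 + 213.2 + 1878 + 163.4 + 245.1 = 2508 lbmol/h.

2510 lbmol/h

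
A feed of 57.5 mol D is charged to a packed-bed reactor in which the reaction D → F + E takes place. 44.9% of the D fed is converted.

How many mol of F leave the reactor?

25.8 mol

D reacted = 0.449 × 57.5 = 25.82 mol; ν_D = −1, so ξ = 25.82/1 = 25.82 mol.
Outlet amounts (n = n₀ + ν ξ):
  D: 57.5 − 1(25.82) = 31.68
  F: 0 + 1(25.82) = 25.82
  E: 0 + 1(25.82) = 25.82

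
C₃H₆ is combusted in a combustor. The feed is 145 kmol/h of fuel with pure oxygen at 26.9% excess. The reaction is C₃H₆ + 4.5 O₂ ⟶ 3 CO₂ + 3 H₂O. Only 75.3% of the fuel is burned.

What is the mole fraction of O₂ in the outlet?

Stoichiometric O₂ = 4.5 × 145 = 652.5 kmol/h; O₂ fed = 652.5 × 1.269 = 828 kmol/h.
Fuel reacted = 0.753 × 145 → ξ = 109.2 kmol/h.
Outlet (n = n₀ + ν ξ):
  C₃H₆: 145 − 1(109.2) = 35.81
  O₂: 828 − 4.5(109.2) = 336.7
  CO₂: 0 + 3(109.2) = 327.6
  H₂O: 0 + 3(109.2) = 327.6
Total out = 1028 kmol/h; y_O₂ = 336.7 / 1028 = 0.3276.

0.328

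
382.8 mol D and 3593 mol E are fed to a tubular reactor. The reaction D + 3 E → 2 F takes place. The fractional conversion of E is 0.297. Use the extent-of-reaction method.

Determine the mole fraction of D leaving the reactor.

E reacted = 0.297 × 3593 = 1067 mol; ν_E = −3, so ξ = 1067/3 = 355.7 mol.
Outlet amounts (n = n₀ + ν ξ):
  D: 382.8 − 1(355.7) = 27.09
  E: 3593 − 3(355.7) = 2526
  F: 0 + 2(355.7) = 711.4
Total out = 3264 mol; y_D = 27.09 / 3264 = 0.0083.

0.0083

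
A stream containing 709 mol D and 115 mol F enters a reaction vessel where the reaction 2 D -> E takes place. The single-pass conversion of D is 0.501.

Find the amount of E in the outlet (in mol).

D reacted = 0.501 × 709 = 355.2 mol; ν_D = −2, so ξ = 355.2/2 = 177.6 mol.
Outlet amounts (n = n₀ + ν ξ):
  D: 709 − 2(177.6) = 353.8
  E: 0 + 1(177.6) = 177.6
  F: 115 (inert)

178 mol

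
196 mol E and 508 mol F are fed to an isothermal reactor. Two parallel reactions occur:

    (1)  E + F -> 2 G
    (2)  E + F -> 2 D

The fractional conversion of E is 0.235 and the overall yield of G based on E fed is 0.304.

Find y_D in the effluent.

0.0462

Yield of G: 2ξ₁ / 196 = 0.304 → ξ₁ = 29.79 mol.
Conversion of E: 1ξ₁ + 1ξ₂ = 0.235 × 196 = 46.06 → ξ₂ = 16.27 mol.
Outlet amounts (n = n₀ + Σ ν·ξ):
  E: 196 − 1(29.79) − 1(16.27) = 149.9
  F: 508 − 1(29.79) − 1(16.27) = 461.9
  G: 0 + 2(29.79) = 59.58
  D: 0 + 2(16.27) = 32.54
Total out = 704 mol; y_D = 32.54 / 704 = 0.04622.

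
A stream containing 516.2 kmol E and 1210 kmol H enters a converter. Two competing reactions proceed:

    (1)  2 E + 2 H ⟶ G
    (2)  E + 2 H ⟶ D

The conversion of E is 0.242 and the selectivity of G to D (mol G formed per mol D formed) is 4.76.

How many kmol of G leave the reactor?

56.5 kmol

Conversion of E: E consumed = 0.242 × 516.2 = 124.9 kmol = 2ξ₁ + 1ξ₂.
Selectivity: 1ξ₁ / (1ξ₂) = 4.76 → ξ₁ = 4.76 ξ₂.
Substitute: (2·4.76 + 1) ξ₂ = 124.9 → ξ₂ = 11.87 kmol, ξ₁ = 56.52 kmol.
Outlet amounts (n = n₀ + Σ ν·ξ):
  E: 516.2 − 2(56.52) − 1(11.87) = 391.3
  H: 1210 − 2(56.52) − 2(11.87) = 1073
  G: 0 + 1(56.52) = 56.52
  D: 0 + 1(11.87) = 11.87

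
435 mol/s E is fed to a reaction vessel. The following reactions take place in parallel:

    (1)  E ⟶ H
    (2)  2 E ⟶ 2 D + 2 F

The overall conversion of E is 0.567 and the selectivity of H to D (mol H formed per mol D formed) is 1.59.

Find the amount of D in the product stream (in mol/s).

Conversion of E: E consumed = 0.567 × 435 = 246.6 mol/s = 1ξ₁ + 2ξ₂.
Selectivity: 1ξ₁ / (2ξ₂) = 1.59 → ξ₁ = 3.18 ξ₂.
Substitute: (1·3.18 + 2) ξ₂ = 246.6 → ξ₂ = 47.61 mol/s, ξ₁ = 151.4 mol/s.
Outlet amounts (n = n₀ + Σ ν·ξ):
  E: 435 − 1(151.4) − 2(47.61) = 188.4
  H: 0 + 1(151.4) = 151.4
  D: 0 + 2(47.61) = 95.23
  F: 0 + 2(47.61) = 95.23

95.2 mol/s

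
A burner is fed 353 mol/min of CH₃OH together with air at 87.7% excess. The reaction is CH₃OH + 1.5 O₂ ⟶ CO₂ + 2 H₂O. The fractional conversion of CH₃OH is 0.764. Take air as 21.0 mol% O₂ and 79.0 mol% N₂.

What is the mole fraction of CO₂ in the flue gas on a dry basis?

0.0576

Stoichiometric O₂ = 1.5 × 353 = 529.5 mol/min; O₂ fed = 529.5 × 1.877 = 993.9 mol/min.
N₂ fed = 993.9 × 79/21 = 3739 mol/min.
Fuel reacted = 0.764 × 353 → ξ = 269.7 mol/min.
Outlet (n = n₀ + ν ξ):
  CH₃OH: 353 − 1(269.7) = 83.31
  O₂: 993.9 − 1.5(269.7) = 589.3
  N₂: 3739 (inert)
  CO₂: 0 + 1(269.7) = 269.7
  H₂O: 0 + 2(269.7) = 539.4
Dry total = 4681 mol/min; y_CO₂ (dry) = 269.7 / 4681 = 0.05761.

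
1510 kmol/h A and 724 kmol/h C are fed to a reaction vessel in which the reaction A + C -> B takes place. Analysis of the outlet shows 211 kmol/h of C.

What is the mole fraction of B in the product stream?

0.298

For C: n = n₀ − 1ξ → 211 = 724 − 1ξ, giving ξ = 513 kmol/h.
Outlet amounts (n = n₀ + ν ξ):
  A: 1510 − 1(513) = 997
  C: 724 − 1(513) = 211
  B: 0 + 1(513) = 513
Total out = 1721 kmol/h; y_B = 513 / 1721 = 0.2981.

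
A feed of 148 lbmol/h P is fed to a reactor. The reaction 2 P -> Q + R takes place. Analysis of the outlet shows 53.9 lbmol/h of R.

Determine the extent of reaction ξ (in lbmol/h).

ξ = 53.9 lbmol/h

For R: n = n₀ + 1ξ → 53.9 = 0 + 1ξ, giving ξ = 53.9 lbmol/h.
Outlet amounts (n = n₀ + ν ξ):
  P: 148 − 2(53.9) = 40.2
  Q: 0 + 1(53.9) = 53.9
  R: 0 + 1(53.9) = 53.9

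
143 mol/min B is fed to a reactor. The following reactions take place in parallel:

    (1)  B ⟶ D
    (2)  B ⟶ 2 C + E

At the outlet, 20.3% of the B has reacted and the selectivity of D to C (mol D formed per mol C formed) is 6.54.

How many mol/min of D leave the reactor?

27 mol/min

Conversion of B: B consumed = 0.203 × 143 = 29.03 mol/min = 1ξ₁ + 1ξ₂.
Selectivity: 1ξ₁ / (2ξ₂) = 6.54 → ξ₁ = 13.08 ξ₂.
Substitute: (1·13.08 + 1) ξ₂ = 29.03 → ξ₂ = 2.062 mol/min, ξ₁ = 26.97 mol/min.
Outlet amounts (n = n₀ + Σ ν·ξ):
  B: 143 − 1(26.97) − 1(2.062) = 114
  D: 0 + 1(26.97) = 26.97
  C: 0 + 2(2.062) = 4.123
  E: 0 + 1(2.062) = 2.062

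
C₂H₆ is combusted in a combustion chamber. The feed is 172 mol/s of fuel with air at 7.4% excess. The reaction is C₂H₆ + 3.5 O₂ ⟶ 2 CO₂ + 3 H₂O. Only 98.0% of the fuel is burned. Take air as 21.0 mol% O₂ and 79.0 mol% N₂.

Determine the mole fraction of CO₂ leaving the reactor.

Stoichiometric O₂ = 3.5 × 172 = 602 mol/s; O₂ fed = 602 × 1.074 = 646.5 mol/s.
N₂ fed = 646.5 × 79/21 = 2432 mol/s.
Fuel reacted = 0.98 × 172 → ξ = 168.6 mol/s.
Outlet (n = n₀ + ν ξ):
  C₂H₆: 172 − 1(168.6) = 3.44
  O₂: 646.5 − 3.5(168.6) = 56.59
  N₂: 2432 (inert)
  CO₂: 0 + 2(168.6) = 337.1
  H₂O: 0 + 3(168.6) = 505.7
Total out = 3335 mol/s; y_CO₂ = 337.1 / 3335 = 0.1011.

0.101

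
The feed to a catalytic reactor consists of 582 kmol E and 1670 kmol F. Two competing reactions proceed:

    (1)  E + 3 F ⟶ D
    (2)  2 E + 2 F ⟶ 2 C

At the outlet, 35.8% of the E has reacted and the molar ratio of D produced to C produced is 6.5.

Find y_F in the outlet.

0.654

Conversion of E: E consumed = 0.358 × 582 = 208.4 kmol = 1ξ₁ + 2ξ₂.
Selectivity: 1ξ₁ / (2ξ₂) = 6.5 → ξ₁ = 13 ξ₂.
Substitute: (1·13 + 2) ξ₂ = 208.4 → ξ₂ = 13.89 kmol, ξ₁ = 180.6 kmol.
Outlet amounts (n = n₀ + Σ ν·ξ):
  E: 582 − 1(180.6) − 2(13.89) = 373.6
  F: 1670 − 3(180.6) − 2(13.89) = 1100
  D: 0 + 1(180.6) = 180.6
  C: 0 + 2(13.89) = 27.78
Total out = 1682 kmol; y_F = 1100 / 1682 = 0.6541.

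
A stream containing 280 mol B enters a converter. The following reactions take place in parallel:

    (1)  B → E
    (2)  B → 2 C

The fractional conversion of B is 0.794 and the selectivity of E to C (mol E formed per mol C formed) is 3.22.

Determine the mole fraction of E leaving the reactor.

0.621

Conversion of B: B consumed = 0.794 × 280 = 222.3 mol = 1ξ₁ + 1ξ₂.
Selectivity: 1ξ₁ / (2ξ₂) = 3.22 → ξ₁ = 6.44 ξ₂.
Substitute: (1·6.44 + 1) ξ₂ = 222.3 → ξ₂ = 29.88 mol, ξ₁ = 192.4 mol.
Outlet amounts (n = n₀ + Σ ν·ξ):
  B: 280 − 1(192.4) − 1(29.88) = 57.68
  E: 0 + 1(192.4) = 192.4
  C: 0 + 2(29.88) = 59.76
Total out = 309.9 mol; y_E = 192.4 / 309.9 = 0.621.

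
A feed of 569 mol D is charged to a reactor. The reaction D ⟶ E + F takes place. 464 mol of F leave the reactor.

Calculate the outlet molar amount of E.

464 mol

For F: n = n₀ + 1ξ → 464 = 0 + 1ξ, giving ξ = 464 mol.
Outlet amounts (n = n₀ + ν ξ):
  D: 569 − 1(464) = 105
  E: 0 + 1(464) = 464
  F: 0 + 1(464) = 464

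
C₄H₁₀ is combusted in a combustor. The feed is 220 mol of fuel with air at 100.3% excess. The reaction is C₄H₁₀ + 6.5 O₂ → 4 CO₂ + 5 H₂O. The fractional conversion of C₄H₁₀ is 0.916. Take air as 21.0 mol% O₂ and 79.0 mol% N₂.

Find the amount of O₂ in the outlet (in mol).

1550 mol

Stoichiometric O₂ = 6.5 × 220 = 1430 mol; O₂ fed = 1430 × 2.003 = 2864 mol.
N₂ fed = 2864 × 79/21 = 10780 mol.
Fuel reacted = 0.916 × 220 → ξ = 201.5 mol.
Outlet (n = n₀ + ν ξ):
  C₄H₁₀: 220 − 1(201.5) = 18.48
  O₂: 2864 − 6.5(201.5) = 1554
  N₂: 10780 (inert)
  CO₂: 0 + 4(201.5) = 806.1
  H₂O: 0 + 5(201.5) = 1008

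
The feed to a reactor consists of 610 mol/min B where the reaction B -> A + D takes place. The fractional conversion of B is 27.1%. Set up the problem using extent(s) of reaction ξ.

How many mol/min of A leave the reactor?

165 mol/min

B reacted = 0.271 × 610 = 165.3 mol/min; ν_B = −1, so ξ = 165.3/1 = 165.3 mol/min.
Outlet amounts (n = n₀ + ν ξ):
  B: 610 − 1(165.3) = 444.7
  A: 0 + 1(165.3) = 165.3
  D: 0 + 1(165.3) = 165.3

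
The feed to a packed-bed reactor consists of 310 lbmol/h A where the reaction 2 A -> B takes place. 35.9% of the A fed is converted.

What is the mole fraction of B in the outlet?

A reacted = 0.359 × 310 = 111.3 lbmol/h; ν_A = −2, so ξ = 111.3/2 = 55.64 lbmol/h.
Outlet amounts (n = n₀ + ν ξ):
  A: 310 − 2(55.64) = 198.7
  B: 0 + 1(55.64) = 55.64
Total out = 254.4 lbmol/h; y_B = 55.64 / 254.4 = 0.2188.

0.219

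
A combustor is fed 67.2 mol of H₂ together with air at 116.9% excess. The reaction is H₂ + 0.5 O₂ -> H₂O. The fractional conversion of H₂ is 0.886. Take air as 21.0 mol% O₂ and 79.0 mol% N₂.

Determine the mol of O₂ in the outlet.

43.1 mol

Stoichiometric O₂ = 0.5 × 67.2 = 33.6 mol; O₂ fed = 33.6 × 2.169 = 72.88 mol.
N₂ fed = 72.88 × 79/21 = 274.2 mol.
Fuel reacted = 0.886 × 67.2 → ξ = 59.54 mol.
Outlet (n = n₀ + ν ξ):
  H₂: 67.2 − 1(59.54) = 7.661
  O₂: 72.88 − 0.5(59.54) = 43.11
  N₂: 274.2 (inert)
  H₂O: 0 + 1(59.54) = 59.54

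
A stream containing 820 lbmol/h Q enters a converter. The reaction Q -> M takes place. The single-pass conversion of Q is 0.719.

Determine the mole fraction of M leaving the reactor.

0.719

Q reacted = 0.719 × 820 = 589.6 lbmol/h; ν_Q = −1, so ξ = 589.6/1 = 589.6 lbmol/h.
Outlet amounts (n = n₀ + ν ξ):
  Q: 820 − 1(589.6) = 230.4
  M: 0 + 1(589.6) = 589.6
Total out = 820 lbmol/h; y_M = 589.6 / 820 = 0.719.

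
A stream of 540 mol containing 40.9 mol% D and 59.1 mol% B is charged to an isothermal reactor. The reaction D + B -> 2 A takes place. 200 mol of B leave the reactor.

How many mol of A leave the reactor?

For B: n = n₀ − 1ξ → 200 = 319.1 − 1ξ, giving ξ = 119.1 mol.
Outlet amounts (n = n₀ + ν ξ):
  D: 220.9 − 1(119.1) = 101.7
  B: 319.1 − 1(119.1) = 200
  A: 0 + 2(119.1) = 238.3

238 mol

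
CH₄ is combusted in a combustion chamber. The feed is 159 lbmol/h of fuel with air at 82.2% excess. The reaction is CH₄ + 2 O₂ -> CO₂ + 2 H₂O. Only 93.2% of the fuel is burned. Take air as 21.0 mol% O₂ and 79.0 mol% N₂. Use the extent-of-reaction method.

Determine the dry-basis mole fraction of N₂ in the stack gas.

0.831

Stoichiometric O₂ = 2 × 159 = 318 lbmol/h; O₂ fed = 318 × 1.822 = 579.4 lbmol/h.
N₂ fed = 579.4 × 79/21 = 2180 lbmol/h.
Fuel reacted = 0.932 × 159 → ξ = 148.2 lbmol/h.
Outlet (n = n₀ + ν ξ):
  CH₄: 159 − 1(148.2) = 10.81
  O₂: 579.4 − 2(148.2) = 283
  N₂: 2180 (inert)
  CO₂: 0 + 1(148.2) = 148.2
  H₂O: 0 + 2(148.2) = 296.4
Dry total = 2622 lbmol/h; y_N₂ (dry) = 2180 / 2622 = 0.8314.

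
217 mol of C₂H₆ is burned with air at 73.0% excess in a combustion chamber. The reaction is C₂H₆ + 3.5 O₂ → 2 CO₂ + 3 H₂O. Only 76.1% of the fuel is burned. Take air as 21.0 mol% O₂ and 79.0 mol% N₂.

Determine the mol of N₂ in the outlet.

Stoichiometric O₂ = 3.5 × 217 = 759.5 mol; O₂ fed = 759.5 × 1.730 = 1314 mol.
N₂ fed = 1314 × 79/21 = 4943 mol.
Fuel reacted = 0.761 × 217 → ξ = 165.1 mol.
Outlet (n = n₀ + ν ξ):
  C₂H₆: 217 − 1(165.1) = 51.86
  O₂: 1314 − 3.5(165.1) = 736
  N₂: 4943 (inert)
  CO₂: 0 + 2(165.1) = 330.3
  H₂O: 0 + 3(165.1) = 495.4

4940 mol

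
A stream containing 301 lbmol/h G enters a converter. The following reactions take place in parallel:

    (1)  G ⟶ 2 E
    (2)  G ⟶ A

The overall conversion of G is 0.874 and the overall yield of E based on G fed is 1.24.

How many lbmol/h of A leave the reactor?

76.5 lbmol/h

Yield of E: 2ξ₁ / 301 = 1.24 → ξ₁ = 186.6 lbmol/h.
Conversion of G: 1ξ₁ + 1ξ₂ = 0.874 × 301 = 263.1 → ξ₂ = 76.45 lbmol/h.
Outlet amounts (n = n₀ + Σ ν·ξ):
  G: 301 − 1(186.6) − 1(76.45) = 37.93
  E: 0 + 2(186.6) = 373.2
  A: 0 + 1(76.45) = 76.45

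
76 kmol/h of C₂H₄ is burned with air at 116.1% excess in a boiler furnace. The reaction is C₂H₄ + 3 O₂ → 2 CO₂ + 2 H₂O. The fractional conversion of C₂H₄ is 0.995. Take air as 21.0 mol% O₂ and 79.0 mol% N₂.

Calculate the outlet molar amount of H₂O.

151 kmol/h

Stoichiometric O₂ = 3 × 76 = 228 kmol/h; O₂ fed = 228 × 2.161 = 492.7 kmol/h.
N₂ fed = 492.7 × 79/21 = 1854 kmol/h.
Fuel reacted = 0.995 × 76 → ξ = 75.62 kmol/h.
Outlet (n = n₀ + ν ξ):
  C₂H₄: 76 − 1(75.62) = 0.38
  O₂: 492.7 − 3(75.62) = 265.8
  N₂: 1854 (inert)
  CO₂: 0 + 2(75.62) = 151.2
  H₂O: 0 + 2(75.62) = 151.2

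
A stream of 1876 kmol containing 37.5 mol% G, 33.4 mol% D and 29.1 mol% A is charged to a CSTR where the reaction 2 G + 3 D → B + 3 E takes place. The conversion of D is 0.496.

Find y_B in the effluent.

0.0584

D reacted = 0.496 × 626.6 = 310.8 kmol; ν_D = −3, so ξ = 310.8/3 = 103.6 kmol.
Outlet amounts (n = n₀ + ν ξ):
  G: 703.5 − 2(103.6) = 496.3
  D: 626.6 − 3(103.6) = 315.8
  B: 0 + 1(103.6) = 103.6
  E: 0 + 3(103.6) = 310.8
  A: 545.9 (inert)
Total out = 1772 kmol; y_B = 103.6 / 1772 = 0.05845.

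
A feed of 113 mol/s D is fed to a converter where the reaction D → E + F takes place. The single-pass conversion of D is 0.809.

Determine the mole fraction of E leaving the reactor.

D reacted = 0.809 × 113 = 91.42 mol/s; ν_D = −1, so ξ = 91.42/1 = 91.42 mol/s.
Outlet amounts (n = n₀ + ν ξ):
  D: 113 − 1(91.42) = 21.58
  E: 0 + 1(91.42) = 91.42
  F: 0 + 1(91.42) = 91.42
Total out = 204.4 mol/s; y_E = 91.42 / 204.4 = 0.4472.

0.447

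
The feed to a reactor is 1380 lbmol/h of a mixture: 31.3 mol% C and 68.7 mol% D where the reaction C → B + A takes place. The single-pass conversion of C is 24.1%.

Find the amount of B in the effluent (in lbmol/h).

C reacted = 0.241 × 431.9 = 104.1 lbmol/h; ν_C = −1, so ξ = 104.1/1 = 104.1 lbmol/h.
Outlet amounts (n = n₀ + ν ξ):
  C: 431.9 − 1(104.1) = 327.8
  B: 0 + 1(104.1) = 104.1
  A: 0 + 1(104.1) = 104.1
  D: 948.1 (inert)

104 lbmol/h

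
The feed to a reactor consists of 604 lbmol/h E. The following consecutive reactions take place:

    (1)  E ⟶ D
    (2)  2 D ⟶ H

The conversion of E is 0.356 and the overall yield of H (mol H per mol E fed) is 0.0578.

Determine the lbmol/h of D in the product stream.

Conversion of E: E consumed = 1ξ₁ = 0.356 × 604 → ξ₁ = 215 lbmol/h.
Yield of H: 1ξ₂ / 604 = 0.0578 → ξ₂ = 34.91 lbmol/h.
Outlet amounts (n = n₀ + Σ ν·ξ):
  E: 604 − 1(215) = 389
  D: 0 + 1(215) − 2(34.91) = 145.2
  H: 0 + 1(34.91) = 34.91

145 lbmol/h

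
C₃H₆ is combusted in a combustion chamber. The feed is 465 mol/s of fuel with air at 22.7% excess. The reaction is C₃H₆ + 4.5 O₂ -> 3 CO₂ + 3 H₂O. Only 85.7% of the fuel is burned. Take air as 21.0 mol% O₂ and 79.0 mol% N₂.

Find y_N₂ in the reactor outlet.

0.749

Stoichiometric O₂ = 4.5 × 465 = 2092 mol/s; O₂ fed = 2092 × 1.227 = 2567 mol/s.
N₂ fed = 2567 × 79/21 = 9659 mol/s.
Fuel reacted = 0.857 × 465 → ξ = 398.5 mol/s.
Outlet (n = n₀ + ν ξ):
  C₃H₆: 465 − 1(398.5) = 66.5
  O₂: 2567 − 4.5(398.5) = 774.2
  N₂: 9659 (inert)
  CO₂: 0 + 3(398.5) = 1196
  H₂O: 0 + 3(398.5) = 1196
Total out = 12890 mol/s; y_N₂ = 9659 / 12890 = 0.7493.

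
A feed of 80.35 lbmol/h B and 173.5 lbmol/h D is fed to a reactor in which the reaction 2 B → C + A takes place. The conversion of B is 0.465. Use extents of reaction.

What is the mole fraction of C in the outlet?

B reacted = 0.465 × 80.35 = 37.36 lbmol/h; ν_B = −2, so ξ = 37.36/2 = 18.68 lbmol/h.
Outlet amounts (n = n₀ + ν ξ):
  B: 80.35 − 2(18.68) = 42.99
  C: 0 + 1(18.68) = 18.68
  A: 0 + 1(18.68) = 18.68
  D: 173.5 (inert)
Total out = 253.8 lbmol/h; y_C = 18.68 / 253.8 = 0.07359.

0.0736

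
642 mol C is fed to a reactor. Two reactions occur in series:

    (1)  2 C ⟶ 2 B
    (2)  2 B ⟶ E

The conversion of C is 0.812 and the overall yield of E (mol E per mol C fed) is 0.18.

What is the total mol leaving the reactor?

Conversion of C: C consumed = 2ξ₁ = 0.812 × 642 → ξ₁ = 260.7 mol.
Yield of E: 1ξ₂ / 642 = 0.18 → ξ₂ = 115.6 mol.
Outlet amounts (n = n₀ + Σ ν·ξ):
  C: 642 − 2(260.7) = 120.7
  B: 0 + 2(260.7) − 2(115.6) = 290.2
  E: 0 + 1(115.6) = 115.6
Total out = 120.7 + 290.2 + 115.6 = 526.4 mol.

526 mol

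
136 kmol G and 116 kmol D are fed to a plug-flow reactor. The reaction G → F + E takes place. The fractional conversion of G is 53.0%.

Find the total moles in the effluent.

G reacted = 0.53 × 136 = 72.08 kmol; ν_G = −1, so ξ = 72.08/1 = 72.08 kmol.
Outlet amounts (n = n₀ + ν ξ):
  G: 136 − 1(72.08) = 63.92
  F: 0 + 1(72.08) = 72.08
  E: 0 + 1(72.08) = 72.08
  D: 116 (inert)
Total out = 63.92 + 72.08 + 72.08 + 116 = 324.1 kmol.

324 kmol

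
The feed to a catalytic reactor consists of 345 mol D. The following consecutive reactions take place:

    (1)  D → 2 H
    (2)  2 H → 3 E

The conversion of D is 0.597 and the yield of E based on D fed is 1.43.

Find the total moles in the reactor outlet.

Conversion of D: D consumed = 1ξ₁ = 0.597 × 345 → ξ₁ = 206 mol.
Yield of E: 3ξ₂ / 345 = 1.43 → ξ₂ = 164.4 mol.
Outlet amounts (n = n₀ + Σ ν·ξ):
  D: 345 − 1(206) = 139
  H: 0 + 2(206) − 2(164.4) = 83.03
  E: 0 + 3(164.4) = 493.3
Total out = 139 + 83.03 + 493.3 = 715.4 mol.

715 mol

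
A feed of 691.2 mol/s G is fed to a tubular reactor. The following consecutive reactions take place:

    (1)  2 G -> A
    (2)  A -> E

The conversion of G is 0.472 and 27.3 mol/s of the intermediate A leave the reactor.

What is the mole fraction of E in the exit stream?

Conversion of G: G consumed = 2ξ₁ = 0.472 × 691.2 → ξ₁ = 163.1 mol/s.
A balance: n_A = 0 + 1ξ₁ − 1ξ₂ = 27.3 → ξ₂ = (1·163.1 − 27.3)/1 = 135.8 mol/s.
Outlet amounts (n = n₀ + Σ ν·ξ):
  G: 691.2 − 2(163.1) = 365
  A: 0 + 1(163.1) − 1(135.8) = 27.3
  E: 0 + 1(135.8) = 135.8
Total out = 528.1 mol/s; y_E = 135.8 / 528.1 = 0.2572.

0.257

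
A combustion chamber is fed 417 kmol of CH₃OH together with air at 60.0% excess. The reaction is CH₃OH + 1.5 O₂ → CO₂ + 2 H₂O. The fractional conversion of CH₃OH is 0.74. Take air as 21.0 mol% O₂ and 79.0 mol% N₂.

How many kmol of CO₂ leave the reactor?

Stoichiometric O₂ = 1.5 × 417 = 625.5 kmol; O₂ fed = 625.5 × 1.600 = 1001 kmol.
N₂ fed = 1001 × 79/21 = 3765 kmol.
Fuel reacted = 0.74 × 417 → ξ = 308.6 kmol.
Outlet (n = n₀ + ν ξ):
  CH₃OH: 417 − 1(308.6) = 108.4
  O₂: 1001 − 1.5(308.6) = 537.9
  N₂: 3765 (inert)
  CO₂: 0 + 1(308.6) = 308.6
  H₂O: 0 + 2(308.6) = 617.2

309 kmol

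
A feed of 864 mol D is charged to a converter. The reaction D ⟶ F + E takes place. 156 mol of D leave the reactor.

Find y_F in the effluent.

0.45

For D: n = n₀ − 1ξ → 156 = 864 − 1ξ, giving ξ = 708 mol.
Outlet amounts (n = n₀ + ν ξ):
  D: 864 − 1(708) = 156
  F: 0 + 1(708) = 708
  E: 0 + 1(708) = 708
Total out = 1572 mol; y_F = 708 / 1572 = 0.4504.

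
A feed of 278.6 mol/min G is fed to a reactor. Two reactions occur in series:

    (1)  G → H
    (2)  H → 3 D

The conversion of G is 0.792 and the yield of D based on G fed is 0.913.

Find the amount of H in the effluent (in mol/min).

136 mol/min

Conversion of G: G consumed = 1ξ₁ = 0.792 × 278.6 → ξ₁ = 220.7 mol/min.
Yield of D: 3ξ₂ / 278.6 = 0.913 → ξ₂ = 84.79 mol/min.
Outlet amounts (n = n₀ + Σ ν·ξ):
  G: 278.6 − 1(220.7) = 57.95
  H: 0 + 1(220.7) − 1(84.79) = 135.9
  D: 0 + 3(84.79) = 254.4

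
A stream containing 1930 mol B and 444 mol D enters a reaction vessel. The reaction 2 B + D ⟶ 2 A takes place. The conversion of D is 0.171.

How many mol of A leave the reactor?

D reacted = 0.171 × 444 = 75.92 mol; ν_D = −1, so ξ = 75.92/1 = 75.92 mol.
Outlet amounts (n = n₀ + ν ξ):
  B: 1930 − 2(75.92) = 1778
  D: 444 − 1(75.92) = 368.1
  A: 0 + 2(75.92) = 151.8

152 mol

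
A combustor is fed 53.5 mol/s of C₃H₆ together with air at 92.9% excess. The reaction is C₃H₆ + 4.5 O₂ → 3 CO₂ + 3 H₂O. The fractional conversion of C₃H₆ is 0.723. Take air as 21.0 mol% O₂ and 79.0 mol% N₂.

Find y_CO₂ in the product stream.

Stoichiometric O₂ = 4.5 × 53.5 = 240.8 mol/s; O₂ fed = 240.8 × 1.929 = 464.4 mol/s.
N₂ fed = 464.4 × 79/21 = 1747 mol/s.
Fuel reacted = 0.723 × 53.5 → ξ = 38.68 mol/s.
Outlet (n = n₀ + ν ξ):
  C₃H₆: 53.5 − 1(38.68) = 14.82
  O₂: 464.4 − 4.5(38.68) = 290.3
  N₂: 1747 (inert)
  CO₂: 0 + 3(38.68) = 116
  H₂O: 0 + 3(38.68) = 116
Total out = 2284 mol/s; y_CO₂ = 116 / 2284 = 0.0508.

0.0508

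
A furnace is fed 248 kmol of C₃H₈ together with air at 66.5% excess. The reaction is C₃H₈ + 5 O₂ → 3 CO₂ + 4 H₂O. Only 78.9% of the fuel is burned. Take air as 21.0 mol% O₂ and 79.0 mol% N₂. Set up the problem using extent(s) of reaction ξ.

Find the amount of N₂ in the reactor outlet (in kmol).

7770 kmol

Stoichiometric O₂ = 5 × 248 = 1240 kmol; O₂ fed = 1240 × 1.665 = 2065 kmol.
N₂ fed = 2065 × 79/21 = 7767 kmol.
Fuel reacted = 0.789 × 248 → ξ = 195.7 kmol.
Outlet (n = n₀ + ν ξ):
  C₃H₈: 248 − 1(195.7) = 52.33
  O₂: 2065 − 5(195.7) = 1086
  N₂: 7767 (inert)
  CO₂: 0 + 3(195.7) = 587
  H₂O: 0 + 4(195.7) = 782.7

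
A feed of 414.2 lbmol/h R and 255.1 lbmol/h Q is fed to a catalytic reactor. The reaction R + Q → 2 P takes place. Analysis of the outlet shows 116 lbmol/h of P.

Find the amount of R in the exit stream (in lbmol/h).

356 lbmol/h

For P: n = n₀ + 2ξ → 116 = 0 + 2ξ, giving ξ = 58 lbmol/h.
Outlet amounts (n = n₀ + ν ξ):
  R: 414.2 − 1(58) = 356.2
  Q: 255.1 − 1(58) = 197.1
  P: 0 + 2(58) = 116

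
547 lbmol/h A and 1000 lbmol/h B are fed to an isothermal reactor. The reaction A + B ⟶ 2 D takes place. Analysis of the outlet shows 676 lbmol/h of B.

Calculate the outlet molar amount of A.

223 lbmol/h

For B: n = n₀ − 1ξ → 676 = 1000 − 1ξ, giving ξ = 324 lbmol/h.
Outlet amounts (n = n₀ + ν ξ):
  A: 547 − 1(324) = 223
  B: 1000 − 1(324) = 676
  D: 0 + 2(324) = 648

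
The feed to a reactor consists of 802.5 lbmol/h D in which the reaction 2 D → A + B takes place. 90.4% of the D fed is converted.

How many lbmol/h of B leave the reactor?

D reacted = 0.904 × 802.5 = 725.5 lbmol/h; ν_D = −2, so ξ = 725.5/2 = 362.7 lbmol/h.
Outlet amounts (n = n₀ + ν ξ):
  D: 802.5 − 2(362.7) = 77.04
  A: 0 + 1(362.7) = 362.7
  B: 0 + 1(362.7) = 362.7

363 lbmol/h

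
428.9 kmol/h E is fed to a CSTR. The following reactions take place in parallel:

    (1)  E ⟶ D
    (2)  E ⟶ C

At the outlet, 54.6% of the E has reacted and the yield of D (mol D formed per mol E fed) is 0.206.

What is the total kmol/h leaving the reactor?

Yield of D: 1ξ₁ / 428.9 = 0.206 → ξ₁ = 88.35 kmol/h.
Conversion of E: 1ξ₁ + 1ξ₂ = 0.546 × 428.9 = 234.2 → ξ₂ = 145.8 kmol/h.
Outlet amounts (n = n₀ + Σ ν·ξ):
  E: 428.9 − 1(88.35) − 1(145.8) = 194.7
  D: 0 + 1(88.35) = 88.35
  C: 0 + 1(145.8) = 145.8
Total out = 194.7 + 88.35 + 145.8 = 428.9 kmol/h.

429 kmol/h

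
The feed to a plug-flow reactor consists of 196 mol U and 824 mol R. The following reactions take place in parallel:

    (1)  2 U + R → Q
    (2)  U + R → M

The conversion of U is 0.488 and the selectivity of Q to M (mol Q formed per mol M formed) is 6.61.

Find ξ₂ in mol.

ξ₂ = 6.73 mol

Conversion of U: U consumed = 0.488 × 196 = 95.65 mol = 2ξ₁ + 1ξ₂.
Selectivity: 1ξ₁ / (1ξ₂) = 6.61 → ξ₁ = 6.61 ξ₂.
Substitute: (2·6.61 + 1) ξ₂ = 95.65 → ξ₂ = 6.726 mol, ξ₁ = 44.46 mol.
Outlet amounts (n = n₀ + Σ ν·ξ):
  U: 196 − 2(44.46) − 1(6.726) = 100.4
  R: 824 − 1(44.46) − 1(6.726) = 772.8
  Q: 0 + 1(44.46) = 44.46
  M: 0 + 1(6.726) = 6.726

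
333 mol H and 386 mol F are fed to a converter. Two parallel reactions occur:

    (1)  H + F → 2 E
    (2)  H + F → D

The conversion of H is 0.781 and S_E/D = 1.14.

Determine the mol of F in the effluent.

126 mol

Conversion of H: H consumed = 0.781 × 333 = 260.1 mol = 1ξ₁ + 1ξ₂.
Selectivity: 2ξ₁ / (1ξ₂) = 1.14 → ξ₁ = 0.57 ξ₂.
Substitute: (1·0.57 + 1) ξ₂ = 260.1 → ξ₂ = 165.7 mol, ξ₁ = 94.42 mol.
Outlet amounts (n = n₀ + Σ ν·ξ):
  H: 333 − 1(94.42) − 1(165.7) = 72.93
  F: 386 − 1(94.42) − 1(165.7) = 125.9
  E: 0 + 2(94.42) = 188.8
  D: 0 + 1(165.7) = 165.7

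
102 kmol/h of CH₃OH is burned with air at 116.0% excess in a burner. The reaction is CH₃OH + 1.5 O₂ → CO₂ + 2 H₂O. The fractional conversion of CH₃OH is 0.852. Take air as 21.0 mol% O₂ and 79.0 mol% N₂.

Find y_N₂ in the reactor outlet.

Stoichiometric O₂ = 1.5 × 102 = 153 kmol/h; O₂ fed = 153 × 2.160 = 330.5 kmol/h.
N₂ fed = 330.5 × 79/21 = 1243 kmol/h.
Fuel reacted = 0.852 × 102 → ξ = 86.9 kmol/h.
Outlet (n = n₀ + ν ξ):
  CH₃OH: 102 − 1(86.9) = 15.1
  O₂: 330.5 − 1.5(86.9) = 200.1
  N₂: 1243 (inert)
  CO₂: 0 + 1(86.9) = 86.9
  H₂O: 0 + 2(86.9) = 173.8
Total out = 1719 kmol/h; y_N₂ = 1243 / 1719 = 0.7232.

0.723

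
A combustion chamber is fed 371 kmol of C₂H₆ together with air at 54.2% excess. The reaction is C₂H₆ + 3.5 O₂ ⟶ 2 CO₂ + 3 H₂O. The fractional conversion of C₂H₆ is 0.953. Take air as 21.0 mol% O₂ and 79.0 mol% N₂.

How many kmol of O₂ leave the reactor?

765 kmol

Stoichiometric O₂ = 3.5 × 371 = 1298 kmol; O₂ fed = 1298 × 1.542 = 2002 kmol.
N₂ fed = 2002 × 79/21 = 7532 kmol.
Fuel reacted = 0.953 × 371 → ξ = 353.6 kmol.
Outlet (n = n₀ + ν ξ):
  C₂H₆: 371 − 1(353.6) = 17.44
  O₂: 2002 − 3.5(353.6) = 764.8
  N₂: 7532 (inert)
  CO₂: 0 + 2(353.6) = 707.1
  H₂O: 0 + 3(353.6) = 1061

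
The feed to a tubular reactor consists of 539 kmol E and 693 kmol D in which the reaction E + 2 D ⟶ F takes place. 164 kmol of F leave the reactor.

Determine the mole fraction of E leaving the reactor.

For F: n = n₀ + 1ξ → 164 = 0 + 1ξ, giving ξ = 164 kmol.
Outlet amounts (n = n₀ + ν ξ):
  E: 539 − 1(164) = 375
  D: 693 − 2(164) = 365
  F: 0 + 1(164) = 164
Total out = 904 kmol; y_E = 375 / 904 = 0.4148.

0.415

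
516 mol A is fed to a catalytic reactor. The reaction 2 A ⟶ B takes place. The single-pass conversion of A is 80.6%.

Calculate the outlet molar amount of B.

A reacted = 0.806 × 516 = 415.9 mol; ν_A = −2, so ξ = 415.9/2 = 207.9 mol.
Outlet amounts (n = n₀ + ν ξ):
  A: 516 − 2(207.9) = 100.1
  B: 0 + 1(207.9) = 207.9

208 mol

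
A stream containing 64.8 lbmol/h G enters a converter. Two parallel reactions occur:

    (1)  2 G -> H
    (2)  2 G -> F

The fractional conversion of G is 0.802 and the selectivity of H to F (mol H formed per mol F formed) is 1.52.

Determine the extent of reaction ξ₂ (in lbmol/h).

ξ₂ = 10.3 lbmol/h

Conversion of G: G consumed = 0.802 × 64.8 = 51.97 lbmol/h = 2ξ₁ + 2ξ₂.
Selectivity: 1ξ₁ / (1ξ₂) = 1.52 → ξ₁ = 1.52 ξ₂.
Substitute: (2·1.52 + 2) ξ₂ = 51.97 → ξ₂ = 10.31 lbmol/h, ξ₁ = 15.67 lbmol/h.
Outlet amounts (n = n₀ + Σ ν·ξ):
  G: 64.8 − 2(15.67) − 2(10.31) = 12.83
  H: 0 + 1(15.67) = 15.67
  F: 0 + 1(10.31) = 10.31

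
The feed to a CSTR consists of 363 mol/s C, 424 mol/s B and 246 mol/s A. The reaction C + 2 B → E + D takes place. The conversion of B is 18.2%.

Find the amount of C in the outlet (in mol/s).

324 mol/s

B reacted = 0.182 × 424 = 77.17 mol/s; ν_B = −2, so ξ = 77.17/2 = 38.58 mol/s.
Outlet amounts (n = n₀ + ν ξ):
  C: 363 − 1(38.58) = 324.4
  B: 424 − 2(38.58) = 346.8
  E: 0 + 1(38.58) = 38.58
  D: 0 + 1(38.58) = 38.58
  A: 246 (inert)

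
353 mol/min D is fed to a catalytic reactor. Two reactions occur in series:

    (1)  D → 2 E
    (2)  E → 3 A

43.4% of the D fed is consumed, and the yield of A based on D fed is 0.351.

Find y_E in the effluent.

Conversion of D: D consumed = 1ξ₁ = 0.434 × 353 → ξ₁ = 153.2 mol/min.
Yield of A: 3ξ₂ / 353 = 0.351 → ξ₂ = 41.3 mol/min.
Outlet amounts (n = n₀ + Σ ν·ξ):
  D: 353 − 1(153.2) = 199.8
  E: 0 + 2(153.2) − 1(41.3) = 265.1
  A: 0 + 3(41.3) = 123.9
Total out = 588.8 mol/min; y_E = 265.1 / 588.8 = 0.4502.

0.45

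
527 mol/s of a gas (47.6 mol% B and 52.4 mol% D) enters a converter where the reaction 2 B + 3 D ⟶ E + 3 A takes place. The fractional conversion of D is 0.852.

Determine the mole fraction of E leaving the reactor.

0.175

D reacted = 0.852 × 276.1 = 235.3 mol/s; ν_D = −3, so ξ = 235.3/3 = 78.43 mol/s.
Outlet amounts (n = n₀ + ν ξ):
  B: 250.9 − 2(78.43) = 94
  D: 276.1 − 3(78.43) = 40.87
  E: 0 + 1(78.43) = 78.43
  A: 0 + 3(78.43) = 235.3
Total out = 448.6 mol/s; y_E = 78.43 / 448.6 = 0.1748.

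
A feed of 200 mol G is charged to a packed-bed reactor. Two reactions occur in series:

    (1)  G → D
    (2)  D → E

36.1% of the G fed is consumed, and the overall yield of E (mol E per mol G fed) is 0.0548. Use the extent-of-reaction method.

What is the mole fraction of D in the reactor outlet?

0.306

Conversion of G: G consumed = 1ξ₁ = 0.361 × 200 → ξ₁ = 72.2 mol.
Yield of E: 1ξ₂ / 200 = 0.0548 → ξ₂ = 10.96 mol.
Outlet amounts (n = n₀ + Σ ν·ξ):
  G: 200 − 1(72.2) = 127.8
  D: 0 + 1(72.2) − 1(10.96) = 61.24
  E: 0 + 1(10.96) = 10.96
Total out = 200 mol; y_D = 61.24 / 200 = 0.3062.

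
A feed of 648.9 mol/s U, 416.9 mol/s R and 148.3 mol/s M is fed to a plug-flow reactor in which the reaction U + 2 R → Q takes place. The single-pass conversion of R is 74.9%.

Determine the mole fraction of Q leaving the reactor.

0.173

R reacted = 0.749 × 416.9 = 312.3 mol/s; ν_R = −2, so ξ = 312.3/2 = 156.1 mol/s.
Outlet amounts (n = n₀ + ν ξ):
  U: 648.9 − 1(156.1) = 492.8
  R: 416.9 − 2(156.1) = 104.6
  Q: 0 + 1(156.1) = 156.1
  M: 148.3 (inert)
Total out = 901.8 mol/s; y_Q = 156.1 / 901.8 = 0.1731.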